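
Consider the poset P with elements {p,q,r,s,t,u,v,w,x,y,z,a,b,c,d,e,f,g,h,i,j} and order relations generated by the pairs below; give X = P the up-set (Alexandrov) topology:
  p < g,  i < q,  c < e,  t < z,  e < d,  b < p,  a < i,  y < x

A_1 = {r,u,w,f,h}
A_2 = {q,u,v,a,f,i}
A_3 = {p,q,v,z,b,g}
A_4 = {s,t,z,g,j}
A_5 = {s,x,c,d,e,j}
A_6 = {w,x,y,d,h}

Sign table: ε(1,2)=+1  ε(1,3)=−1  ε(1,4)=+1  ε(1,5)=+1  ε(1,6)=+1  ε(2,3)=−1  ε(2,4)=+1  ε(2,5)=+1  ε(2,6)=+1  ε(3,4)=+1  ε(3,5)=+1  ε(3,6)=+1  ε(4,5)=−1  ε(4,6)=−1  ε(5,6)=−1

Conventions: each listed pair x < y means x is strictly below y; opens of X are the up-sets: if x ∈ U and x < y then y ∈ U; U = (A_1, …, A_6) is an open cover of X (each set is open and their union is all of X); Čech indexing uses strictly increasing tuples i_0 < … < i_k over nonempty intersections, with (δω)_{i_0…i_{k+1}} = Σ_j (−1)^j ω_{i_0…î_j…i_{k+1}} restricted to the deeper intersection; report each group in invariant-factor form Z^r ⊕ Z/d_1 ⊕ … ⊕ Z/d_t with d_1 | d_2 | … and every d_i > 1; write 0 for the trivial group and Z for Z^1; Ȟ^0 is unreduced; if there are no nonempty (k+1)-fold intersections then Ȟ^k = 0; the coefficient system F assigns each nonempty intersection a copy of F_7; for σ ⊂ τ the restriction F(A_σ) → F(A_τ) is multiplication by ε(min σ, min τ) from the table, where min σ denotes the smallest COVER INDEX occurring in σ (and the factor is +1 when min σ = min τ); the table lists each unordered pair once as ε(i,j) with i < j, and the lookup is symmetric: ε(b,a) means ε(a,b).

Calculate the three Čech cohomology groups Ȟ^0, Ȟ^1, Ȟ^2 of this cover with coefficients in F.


intersection data:
  A12={u,f} A16={w,h} A23={q,v} A34={z,g} A45={s,j} A56={x,d}
C dims 6,6; δ0: rk_F7 6
Ȟ^0 = (6 − 6) − 0 = 0, so Ȟ^0 ≅ 0
Ȟ^1 = (6 − 0) − 6 = 0, so Ȟ^1 ≅ 0
Ȟ^2 = (0 − 0) − 0 = 0, so Ȟ^2 ≅ 0

Ȟ^0 ≅ 0, Ȟ^1 ≅ 0 and Ȟ^2 ≅ 0


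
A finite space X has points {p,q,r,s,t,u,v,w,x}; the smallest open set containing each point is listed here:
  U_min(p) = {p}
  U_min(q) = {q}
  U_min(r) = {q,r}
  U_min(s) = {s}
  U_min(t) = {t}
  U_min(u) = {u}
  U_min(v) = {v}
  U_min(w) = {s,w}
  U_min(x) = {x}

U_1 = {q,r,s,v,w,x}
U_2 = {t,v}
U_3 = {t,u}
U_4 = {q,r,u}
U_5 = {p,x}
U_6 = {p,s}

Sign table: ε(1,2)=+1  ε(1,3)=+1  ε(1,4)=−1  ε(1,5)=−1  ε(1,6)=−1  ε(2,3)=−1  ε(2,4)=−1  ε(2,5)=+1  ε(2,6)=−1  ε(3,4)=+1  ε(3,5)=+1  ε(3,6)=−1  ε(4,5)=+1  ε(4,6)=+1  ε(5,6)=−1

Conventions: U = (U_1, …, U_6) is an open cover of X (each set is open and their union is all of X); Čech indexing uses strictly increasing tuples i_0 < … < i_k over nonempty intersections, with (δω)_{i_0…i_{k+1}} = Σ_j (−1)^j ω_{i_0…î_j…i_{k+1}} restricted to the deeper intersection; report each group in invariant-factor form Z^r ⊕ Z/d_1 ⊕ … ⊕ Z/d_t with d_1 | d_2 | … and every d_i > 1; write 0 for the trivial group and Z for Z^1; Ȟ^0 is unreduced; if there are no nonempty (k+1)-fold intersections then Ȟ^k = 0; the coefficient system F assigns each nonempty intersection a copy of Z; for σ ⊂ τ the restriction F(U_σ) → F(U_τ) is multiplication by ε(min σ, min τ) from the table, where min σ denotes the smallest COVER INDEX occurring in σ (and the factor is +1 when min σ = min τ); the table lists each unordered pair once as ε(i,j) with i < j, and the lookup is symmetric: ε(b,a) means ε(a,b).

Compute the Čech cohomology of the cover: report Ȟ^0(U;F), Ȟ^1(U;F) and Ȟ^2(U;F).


Ȟ^0 ≅ 0; Ȟ^1 ≅ Z ⊕ Z/2; Ȟ^2 ≅ 0

intersection data:
  U12={v} U14={q,r} U15={x} U16={s} U23={t} U34={u} U56={p}
C dims 6,7; δ0: rk 6, SNF 1^5·2
Ȟ^0 = (6 − 6) − 0 = 0, so Ȟ^0 ≅ 0
Ȟ^1 = (7 − 0) − 6 = 1 plus torsion [2], so Ȟ^1 ≅ Z ⊕ Z/2
Ȟ^2 = (0 − 0) − 0 = 0, so Ȟ^2 ≅ 0


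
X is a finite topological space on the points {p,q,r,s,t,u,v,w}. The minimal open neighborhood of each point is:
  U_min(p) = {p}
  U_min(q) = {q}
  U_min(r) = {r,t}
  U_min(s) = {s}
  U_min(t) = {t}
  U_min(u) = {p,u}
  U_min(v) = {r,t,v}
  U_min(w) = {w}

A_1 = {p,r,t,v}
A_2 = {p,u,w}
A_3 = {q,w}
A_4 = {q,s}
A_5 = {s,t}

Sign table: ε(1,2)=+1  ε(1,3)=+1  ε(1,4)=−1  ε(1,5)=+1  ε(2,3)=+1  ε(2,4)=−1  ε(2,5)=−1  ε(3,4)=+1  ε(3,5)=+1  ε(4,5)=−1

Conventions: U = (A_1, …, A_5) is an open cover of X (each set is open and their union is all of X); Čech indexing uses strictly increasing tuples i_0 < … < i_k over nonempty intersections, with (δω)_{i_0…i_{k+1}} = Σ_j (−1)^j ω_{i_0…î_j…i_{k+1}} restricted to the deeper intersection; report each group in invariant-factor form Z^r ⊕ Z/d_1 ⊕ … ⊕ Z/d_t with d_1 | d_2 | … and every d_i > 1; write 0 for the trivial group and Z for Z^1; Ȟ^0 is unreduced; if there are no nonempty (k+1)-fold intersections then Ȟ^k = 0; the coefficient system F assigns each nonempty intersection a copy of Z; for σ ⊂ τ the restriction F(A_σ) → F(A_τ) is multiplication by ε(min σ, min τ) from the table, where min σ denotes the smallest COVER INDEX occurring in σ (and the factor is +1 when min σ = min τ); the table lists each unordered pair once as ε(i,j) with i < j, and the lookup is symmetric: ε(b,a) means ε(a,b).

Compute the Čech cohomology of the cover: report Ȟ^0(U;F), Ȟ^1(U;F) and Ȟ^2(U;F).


Ȟ^0 = 0; Ȟ^1 = Z/2; Ȟ^2 = 0

nonempty overlaps:
  A12={p} A15={t} A23={w} A34={q} A45={s}
C dims 5,5; δ0: rk 5, SNF 1^4·2
degree 0: 5−5−0 = 0 → Ȟ^0 ≅ 0
degree 1: 5−0−5 = 0 plus torsion [2] → Ȟ^1 ≅ Z/2
degree 2: 0−0−0 = 0 → Ȟ^2 ≅ 0


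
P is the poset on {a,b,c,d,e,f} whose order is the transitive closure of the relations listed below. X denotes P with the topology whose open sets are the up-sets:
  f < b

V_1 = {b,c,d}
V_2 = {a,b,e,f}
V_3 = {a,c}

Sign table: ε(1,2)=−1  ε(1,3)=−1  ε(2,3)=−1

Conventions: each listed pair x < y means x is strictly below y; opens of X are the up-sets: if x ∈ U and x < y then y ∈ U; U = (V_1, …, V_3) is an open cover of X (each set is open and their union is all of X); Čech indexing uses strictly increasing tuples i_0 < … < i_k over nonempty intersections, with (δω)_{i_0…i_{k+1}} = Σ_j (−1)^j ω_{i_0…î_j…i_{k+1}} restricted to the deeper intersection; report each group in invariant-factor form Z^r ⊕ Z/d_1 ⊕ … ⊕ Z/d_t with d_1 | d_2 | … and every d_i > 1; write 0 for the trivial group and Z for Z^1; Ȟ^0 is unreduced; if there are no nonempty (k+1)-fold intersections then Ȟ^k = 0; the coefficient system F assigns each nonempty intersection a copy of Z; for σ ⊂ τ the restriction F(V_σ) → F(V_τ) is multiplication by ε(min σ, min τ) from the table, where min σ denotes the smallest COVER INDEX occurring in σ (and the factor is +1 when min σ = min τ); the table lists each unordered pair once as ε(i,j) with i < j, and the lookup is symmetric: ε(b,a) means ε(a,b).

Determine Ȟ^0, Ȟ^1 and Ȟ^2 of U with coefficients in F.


Ȟ^0 ≅ 0, Ȟ^1 ≅ Z/2, Ȟ^2 ≅ 0

nerve of the cover:
  V12={b} V13={c} V23={a}
C dims 3,3; δ0: rk 3, SNF 1^2·2
Ȟ^0 = (3 − 3) − 0 = 0, so Ȟ^0 ≅ 0
Ȟ^1 = (3 − 0) − 3 = 0 plus torsion [2], so Ȟ^1 ≅ Z/2
Ȟ^2 = (0 − 0) − 0 = 0, so Ȟ^2 ≅ 0


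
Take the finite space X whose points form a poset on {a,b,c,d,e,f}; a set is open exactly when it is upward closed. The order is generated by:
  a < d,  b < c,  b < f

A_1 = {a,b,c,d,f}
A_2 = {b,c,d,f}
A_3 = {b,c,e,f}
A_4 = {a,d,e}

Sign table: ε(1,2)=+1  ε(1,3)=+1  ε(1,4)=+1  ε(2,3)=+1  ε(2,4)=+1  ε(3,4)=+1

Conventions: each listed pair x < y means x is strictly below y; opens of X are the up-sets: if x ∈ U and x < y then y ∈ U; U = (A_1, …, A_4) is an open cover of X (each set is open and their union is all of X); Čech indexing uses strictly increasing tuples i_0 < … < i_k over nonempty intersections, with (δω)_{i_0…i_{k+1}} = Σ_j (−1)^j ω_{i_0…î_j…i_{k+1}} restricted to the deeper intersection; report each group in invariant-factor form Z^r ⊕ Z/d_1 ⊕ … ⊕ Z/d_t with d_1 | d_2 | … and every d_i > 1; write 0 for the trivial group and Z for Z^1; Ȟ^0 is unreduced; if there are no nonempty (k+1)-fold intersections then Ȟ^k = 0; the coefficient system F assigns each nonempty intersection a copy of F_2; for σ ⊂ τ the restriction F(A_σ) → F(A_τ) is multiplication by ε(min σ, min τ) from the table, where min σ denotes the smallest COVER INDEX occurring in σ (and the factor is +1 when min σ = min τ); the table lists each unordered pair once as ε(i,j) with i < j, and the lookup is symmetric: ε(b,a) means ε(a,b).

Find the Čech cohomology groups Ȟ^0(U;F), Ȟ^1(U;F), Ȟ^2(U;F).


nerve of the cover:
  A12={b,c,d,f} A13={b,c,f} A14={a,d} A23={b,c,f} A24={d} A34={e}
  A123={b,c,f} A124={d}
C dims 4,6,2; δ0: rk_F2 3; δ1: rk_F2 2
Ȟ^0 = (4 − 3) − 0 = 1, so Ȟ^0 ≅ Z/2
Ȟ^1 = (6 − 2) − 3 = 1, so Ȟ^1 ≅ Z/2
Ȟ^2 = (2 − 0) − 2 = 0, so Ȟ^2 ≅ 0

Ȟ^0 = Z/2,  Ȟ^1 = Z/2,  Ȟ^2 = 0


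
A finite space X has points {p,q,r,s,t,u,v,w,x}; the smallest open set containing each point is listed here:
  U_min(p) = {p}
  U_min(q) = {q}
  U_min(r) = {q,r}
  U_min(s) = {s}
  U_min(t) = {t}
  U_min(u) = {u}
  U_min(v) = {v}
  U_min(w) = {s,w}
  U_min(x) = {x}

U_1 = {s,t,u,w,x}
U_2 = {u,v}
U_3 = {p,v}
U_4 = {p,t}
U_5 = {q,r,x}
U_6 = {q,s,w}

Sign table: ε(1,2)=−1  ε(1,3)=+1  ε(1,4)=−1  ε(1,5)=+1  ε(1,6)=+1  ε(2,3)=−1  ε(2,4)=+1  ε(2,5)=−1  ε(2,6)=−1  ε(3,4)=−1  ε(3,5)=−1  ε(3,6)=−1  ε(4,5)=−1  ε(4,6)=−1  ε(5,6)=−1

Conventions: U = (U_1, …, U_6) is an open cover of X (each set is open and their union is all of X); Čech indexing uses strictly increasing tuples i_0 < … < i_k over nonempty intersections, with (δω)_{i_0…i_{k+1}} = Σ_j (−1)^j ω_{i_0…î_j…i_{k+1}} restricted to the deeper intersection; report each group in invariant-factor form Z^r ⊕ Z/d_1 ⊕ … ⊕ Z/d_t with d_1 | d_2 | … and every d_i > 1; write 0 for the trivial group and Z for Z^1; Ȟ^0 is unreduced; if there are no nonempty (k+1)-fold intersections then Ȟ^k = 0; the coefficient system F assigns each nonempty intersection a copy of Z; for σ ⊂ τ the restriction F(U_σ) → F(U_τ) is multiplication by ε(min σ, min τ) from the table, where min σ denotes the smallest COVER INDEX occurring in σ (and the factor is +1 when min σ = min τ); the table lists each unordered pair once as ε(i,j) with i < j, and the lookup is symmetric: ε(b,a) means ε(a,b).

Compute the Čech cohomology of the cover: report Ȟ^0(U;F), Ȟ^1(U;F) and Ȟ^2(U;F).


nonempty intersections:
  U12={u} U14={t} U15={x} U16={s,w} U23={v} U34={p} U56={q}
C dims 6,7; δ0: rk 6, SNF 1^5·2
Ȟ^0: (6−6)−0=0 ⇒ 0
Ȟ^1: (7−0)−6=1 plus torsion [2] ⇒ Z ⊕ Z/2
Ȟ^2: (0−0)−0=0 ⇒ 0

Ȟ^0 ≅ 0; Ȟ^1 ≅ Z ⊕ Z/2; Ȟ^2 ≅ 0


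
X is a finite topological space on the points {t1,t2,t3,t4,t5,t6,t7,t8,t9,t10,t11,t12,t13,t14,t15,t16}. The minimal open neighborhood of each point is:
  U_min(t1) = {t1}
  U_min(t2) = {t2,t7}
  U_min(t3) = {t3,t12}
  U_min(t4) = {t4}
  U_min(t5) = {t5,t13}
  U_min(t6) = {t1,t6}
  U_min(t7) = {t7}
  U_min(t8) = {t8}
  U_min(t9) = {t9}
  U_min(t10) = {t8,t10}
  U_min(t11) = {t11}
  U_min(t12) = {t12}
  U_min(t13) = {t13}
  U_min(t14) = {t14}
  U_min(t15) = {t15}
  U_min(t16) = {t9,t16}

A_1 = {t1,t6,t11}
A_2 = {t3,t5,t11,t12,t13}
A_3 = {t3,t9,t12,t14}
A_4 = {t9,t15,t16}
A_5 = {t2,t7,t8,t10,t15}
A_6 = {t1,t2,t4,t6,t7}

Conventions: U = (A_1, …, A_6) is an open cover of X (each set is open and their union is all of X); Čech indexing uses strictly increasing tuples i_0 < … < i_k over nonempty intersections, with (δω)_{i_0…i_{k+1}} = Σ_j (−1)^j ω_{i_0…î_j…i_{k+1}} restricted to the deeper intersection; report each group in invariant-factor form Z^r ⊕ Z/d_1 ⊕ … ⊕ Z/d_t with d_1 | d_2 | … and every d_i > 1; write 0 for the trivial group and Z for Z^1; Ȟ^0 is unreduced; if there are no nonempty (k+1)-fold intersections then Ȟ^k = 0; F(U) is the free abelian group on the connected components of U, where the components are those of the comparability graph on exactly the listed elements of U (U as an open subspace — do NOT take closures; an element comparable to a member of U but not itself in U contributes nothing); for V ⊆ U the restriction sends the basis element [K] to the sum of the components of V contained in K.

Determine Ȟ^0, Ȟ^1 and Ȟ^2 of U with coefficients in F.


Ȟ^0 = Z^10, Ȟ^1 = 0, Ȟ^2 = 0

nonempty overlaps:
  A12={t11} A16={t1,t6} A23={t3,t12} A34={t9} A45={t15} A56={t2,t7}
components per intersection:
  A1: {t1,t6} {t11}
  A2: {t3,t12} {t5,t13} {t11}
  A3: {t3,t12} {t9} {t14}
  A4: {t9,t16} {t15}
  A5: {t2,t7} {t8,t10} {t15}
  A6: {t1,t6} {t2,t7} {t4}
  A12: {t11}
  A16: {t1,t6}
  A23: {t3,t12}
  A34: {t9}
  A45: {t15}
  A56: {t2,t7}
C dims 16,6; δ0: rk 6, SNF 1^6
degree 0: 16−6−0 = 10 → Ȟ^0 ≅ Z^10
degree 1: 6−0−6 = 0 → Ȟ^1 ≅ 0
degree 2: 0−0−0 = 0 → Ȟ^2 ≅ 0


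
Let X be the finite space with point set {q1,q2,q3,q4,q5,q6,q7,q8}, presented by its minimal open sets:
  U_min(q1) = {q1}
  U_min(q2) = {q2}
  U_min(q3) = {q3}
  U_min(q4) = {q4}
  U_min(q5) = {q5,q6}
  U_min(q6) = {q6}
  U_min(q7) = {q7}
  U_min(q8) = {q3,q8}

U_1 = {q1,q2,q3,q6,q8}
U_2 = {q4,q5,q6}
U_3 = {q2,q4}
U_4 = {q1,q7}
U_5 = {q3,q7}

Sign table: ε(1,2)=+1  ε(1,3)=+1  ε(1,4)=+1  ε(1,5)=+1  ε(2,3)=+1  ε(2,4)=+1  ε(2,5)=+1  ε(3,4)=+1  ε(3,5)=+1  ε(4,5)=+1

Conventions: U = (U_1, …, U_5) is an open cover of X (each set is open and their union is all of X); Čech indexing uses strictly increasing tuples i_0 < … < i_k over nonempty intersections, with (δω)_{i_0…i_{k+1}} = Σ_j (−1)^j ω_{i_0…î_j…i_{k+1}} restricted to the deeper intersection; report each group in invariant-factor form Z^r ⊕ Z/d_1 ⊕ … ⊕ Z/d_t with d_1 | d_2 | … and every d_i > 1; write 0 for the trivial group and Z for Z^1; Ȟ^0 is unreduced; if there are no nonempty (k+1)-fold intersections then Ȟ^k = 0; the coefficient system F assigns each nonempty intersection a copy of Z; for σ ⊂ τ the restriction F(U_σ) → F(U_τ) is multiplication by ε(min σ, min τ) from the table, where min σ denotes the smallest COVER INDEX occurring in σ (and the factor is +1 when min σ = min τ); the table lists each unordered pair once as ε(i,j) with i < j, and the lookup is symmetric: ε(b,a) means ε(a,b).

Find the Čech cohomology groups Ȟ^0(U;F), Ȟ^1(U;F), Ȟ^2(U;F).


Ȟ^0(U;F) ≅ Z, Ȟ^1(U;F) ≅ Z^2 and Ȟ^2(U;F) ≅ 0

nerve of the cover:
  U12={q6} U13={q2} U14={q1} U15={q3} U23={q4} U45={q7}
C dims 5,6; δ0: rk 4, SNF 1^4
Ȟ^0 = (5 − 4) − 0 = 1, so Ȟ^0 ≅ Z
Ȟ^1 = (6 − 0) − 4 = 2, so Ȟ^1 ≅ Z^2
Ȟ^2 = (0 − 0) − 0 = 0, so Ȟ^2 ≅ 0


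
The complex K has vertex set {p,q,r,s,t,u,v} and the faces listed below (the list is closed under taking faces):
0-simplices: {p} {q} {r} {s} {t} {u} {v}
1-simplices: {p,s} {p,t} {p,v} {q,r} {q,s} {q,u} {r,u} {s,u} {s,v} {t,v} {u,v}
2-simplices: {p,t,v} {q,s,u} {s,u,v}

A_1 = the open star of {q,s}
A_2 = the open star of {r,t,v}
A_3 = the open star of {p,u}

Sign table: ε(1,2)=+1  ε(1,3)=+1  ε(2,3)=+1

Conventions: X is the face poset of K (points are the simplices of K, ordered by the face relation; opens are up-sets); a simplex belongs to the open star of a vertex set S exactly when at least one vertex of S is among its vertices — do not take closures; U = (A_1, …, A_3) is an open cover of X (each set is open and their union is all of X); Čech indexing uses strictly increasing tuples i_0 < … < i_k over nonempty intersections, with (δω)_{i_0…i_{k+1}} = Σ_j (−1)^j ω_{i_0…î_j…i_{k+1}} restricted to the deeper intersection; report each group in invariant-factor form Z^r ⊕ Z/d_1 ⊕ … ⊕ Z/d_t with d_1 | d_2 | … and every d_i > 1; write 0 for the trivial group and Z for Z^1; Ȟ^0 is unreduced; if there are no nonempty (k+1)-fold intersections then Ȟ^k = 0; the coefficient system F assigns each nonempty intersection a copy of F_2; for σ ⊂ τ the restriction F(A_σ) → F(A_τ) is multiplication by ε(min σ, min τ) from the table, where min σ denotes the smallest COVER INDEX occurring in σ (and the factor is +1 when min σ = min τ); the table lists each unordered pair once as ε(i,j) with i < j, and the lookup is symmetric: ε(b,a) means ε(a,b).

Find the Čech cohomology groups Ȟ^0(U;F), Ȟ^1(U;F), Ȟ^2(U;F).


nerve of the cover:
  A1={{q},{s},{p,s},{q,r},{q,s},{q,u},{s,u},{s,v},{q,s,u},{s,u,v}} A2={{r},{t},{v},{p,t},{p,v},{q,r},{r,u},{s,v},{t,v},{u,v},{p,t,v},{s,u,v}} A3={{p},{u},{p,s},{p,t},{p,v},{q,u},{r,u},{s,u},{u,v},{p,t,v},{q,s,u},{s,u,v}}
  A12={{q,r},{s,v},{s,u,v}} A13={{p,s},{q,u},{s,u},{q,s,u},{s,u,v}} A23={{p,t},{p,v},{r,u},{u,v},{p,t,v},{s,u,v}}
  A123={{s,u,v}}
C dims 3,3,1; δ0: rk_F2 2; δ1: rk_F2 1
Ȟ^0 = (3 − 2) − 0 = 1, so Ȟ^0 ≅ Z/2
Ȟ^1 = (3 − 1) − 2 = 0, so Ȟ^1 ≅ 0
Ȟ^2 = (1 − 0) − 1 = 0, so Ȟ^2 ≅ 0

Ȟ^0(U;F) ≅ Z/2,  Ȟ^1(U;F) ≅ 0,  Ȟ^2(U;F) ≅ 0


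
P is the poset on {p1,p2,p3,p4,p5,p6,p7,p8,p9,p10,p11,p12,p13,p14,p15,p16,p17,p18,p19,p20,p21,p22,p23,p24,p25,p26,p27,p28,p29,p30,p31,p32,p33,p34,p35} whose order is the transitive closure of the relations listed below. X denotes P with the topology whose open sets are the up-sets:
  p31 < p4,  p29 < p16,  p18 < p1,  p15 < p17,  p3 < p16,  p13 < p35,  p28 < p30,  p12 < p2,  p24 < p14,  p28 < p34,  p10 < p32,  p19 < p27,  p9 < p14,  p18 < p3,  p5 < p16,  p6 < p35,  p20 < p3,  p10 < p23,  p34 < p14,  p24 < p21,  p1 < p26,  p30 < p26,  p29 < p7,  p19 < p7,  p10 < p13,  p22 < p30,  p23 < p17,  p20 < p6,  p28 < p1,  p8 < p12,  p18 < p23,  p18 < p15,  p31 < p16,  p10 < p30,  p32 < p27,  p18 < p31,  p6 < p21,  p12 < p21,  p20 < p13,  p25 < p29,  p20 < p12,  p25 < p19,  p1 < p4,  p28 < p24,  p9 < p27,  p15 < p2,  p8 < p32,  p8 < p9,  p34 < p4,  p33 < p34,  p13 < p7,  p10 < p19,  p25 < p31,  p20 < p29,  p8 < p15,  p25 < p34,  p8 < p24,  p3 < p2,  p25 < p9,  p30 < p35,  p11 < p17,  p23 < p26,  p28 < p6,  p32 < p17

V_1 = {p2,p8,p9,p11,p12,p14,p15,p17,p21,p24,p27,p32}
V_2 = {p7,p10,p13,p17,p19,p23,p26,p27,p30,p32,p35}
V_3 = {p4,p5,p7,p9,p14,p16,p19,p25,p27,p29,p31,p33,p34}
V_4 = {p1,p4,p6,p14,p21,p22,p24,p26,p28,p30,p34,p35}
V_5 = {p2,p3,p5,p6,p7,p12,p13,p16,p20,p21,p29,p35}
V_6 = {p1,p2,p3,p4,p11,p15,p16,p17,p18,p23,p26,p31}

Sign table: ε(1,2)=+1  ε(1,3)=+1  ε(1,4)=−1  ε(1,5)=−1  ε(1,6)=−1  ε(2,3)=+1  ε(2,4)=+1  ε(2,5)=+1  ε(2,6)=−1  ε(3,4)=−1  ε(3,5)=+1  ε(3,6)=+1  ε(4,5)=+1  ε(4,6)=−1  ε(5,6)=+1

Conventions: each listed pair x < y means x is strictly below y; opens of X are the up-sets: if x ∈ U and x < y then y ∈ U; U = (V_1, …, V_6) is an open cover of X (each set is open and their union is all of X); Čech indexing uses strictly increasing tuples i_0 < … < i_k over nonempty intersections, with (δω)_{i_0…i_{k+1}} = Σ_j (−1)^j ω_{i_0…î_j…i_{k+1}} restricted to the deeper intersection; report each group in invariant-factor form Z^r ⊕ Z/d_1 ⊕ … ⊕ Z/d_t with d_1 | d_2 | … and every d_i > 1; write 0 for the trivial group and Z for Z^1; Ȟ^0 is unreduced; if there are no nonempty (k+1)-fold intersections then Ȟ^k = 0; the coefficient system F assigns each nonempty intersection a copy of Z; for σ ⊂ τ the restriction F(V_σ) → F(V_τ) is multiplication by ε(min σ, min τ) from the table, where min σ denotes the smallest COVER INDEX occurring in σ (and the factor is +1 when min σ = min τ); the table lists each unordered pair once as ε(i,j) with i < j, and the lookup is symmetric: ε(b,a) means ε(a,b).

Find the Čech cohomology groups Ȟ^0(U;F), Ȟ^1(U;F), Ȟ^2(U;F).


Ȟ^0(U;F) ≅ 0,  Ȟ^1(U;F) ≅ Z/2,  Ȟ^2(U;F) ≅ Z

nerve simplices:
  V12={p17,p27,p32} V13={p9,p14,p27} V14={p14,p21,p24} V15={p2,p12,p21} V16={p2,p11,p15,p17} V23={p7,p19,p27} V24={p26,p30,p35} V25={p7,p13,p35} V26={p17,p23,p26} V34={p4,p14,p34} V35={p5,p7,p16,p29} V36={p4,p16,p31} V45={p6,p21,p35} V46={p1,p4,p26} V56={p2,p3,p16}
  V123={p27} V126={p17} V134={p14} V145={p21} V156={p2} V235={p7} V245={p35} V246={p26} V346={p4} V356={p16}
C dims 6,15,10; δ0: rk 6, SNF 1^5·2; δ1: rk 9, SNF 1^9
degree 0: 6−6−0 = 0 → Ȟ^0 ≅ 0
degree 1: 15−9−6 = 0 plus torsion [2] → Ȟ^1 ≅ Z/2
degree 2: 10−0−9 = 1 → Ȟ^2 ≅ Z


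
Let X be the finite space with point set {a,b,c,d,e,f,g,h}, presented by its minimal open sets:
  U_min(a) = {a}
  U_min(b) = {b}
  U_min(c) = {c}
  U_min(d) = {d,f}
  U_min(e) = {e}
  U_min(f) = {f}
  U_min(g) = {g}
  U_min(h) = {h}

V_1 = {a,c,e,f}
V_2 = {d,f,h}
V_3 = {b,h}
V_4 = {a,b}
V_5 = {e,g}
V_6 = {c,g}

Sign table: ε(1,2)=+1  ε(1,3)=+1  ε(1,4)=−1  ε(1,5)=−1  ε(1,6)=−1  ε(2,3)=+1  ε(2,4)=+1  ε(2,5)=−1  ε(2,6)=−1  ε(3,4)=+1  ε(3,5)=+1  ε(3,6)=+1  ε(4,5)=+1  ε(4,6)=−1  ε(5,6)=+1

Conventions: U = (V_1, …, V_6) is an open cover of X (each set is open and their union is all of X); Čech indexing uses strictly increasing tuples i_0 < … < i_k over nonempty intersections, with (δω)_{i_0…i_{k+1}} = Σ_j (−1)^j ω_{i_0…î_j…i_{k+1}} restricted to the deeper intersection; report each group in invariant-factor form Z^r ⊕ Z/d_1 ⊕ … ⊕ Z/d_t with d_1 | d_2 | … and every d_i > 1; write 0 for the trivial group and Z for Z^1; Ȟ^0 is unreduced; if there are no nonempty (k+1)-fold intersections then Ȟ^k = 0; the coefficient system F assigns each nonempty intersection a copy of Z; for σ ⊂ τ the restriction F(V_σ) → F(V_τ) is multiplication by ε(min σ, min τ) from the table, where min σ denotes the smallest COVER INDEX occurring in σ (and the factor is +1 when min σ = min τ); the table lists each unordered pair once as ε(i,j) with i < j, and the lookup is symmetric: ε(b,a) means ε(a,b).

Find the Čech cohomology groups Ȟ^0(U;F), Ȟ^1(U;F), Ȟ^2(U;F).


cover nerve:
  V12={f} V14={a} V15={e} V16={c} V23={h} V34={b} V56={g}
C dims 6,7; δ0: rk 6, SNF 1^5·2
Ȟ^0: (6−6)−0=0 ⇒ 0
Ȟ^1: (7−0)−6=1 plus torsion [2] ⇒ Z ⊕ Z/2
Ȟ^2: (0−0)−0=0 ⇒ 0

Ȟ^0 ≅ 0, Ȟ^1 ≅ Z ⊕ Z/2, Ȟ^2 ≅ 0


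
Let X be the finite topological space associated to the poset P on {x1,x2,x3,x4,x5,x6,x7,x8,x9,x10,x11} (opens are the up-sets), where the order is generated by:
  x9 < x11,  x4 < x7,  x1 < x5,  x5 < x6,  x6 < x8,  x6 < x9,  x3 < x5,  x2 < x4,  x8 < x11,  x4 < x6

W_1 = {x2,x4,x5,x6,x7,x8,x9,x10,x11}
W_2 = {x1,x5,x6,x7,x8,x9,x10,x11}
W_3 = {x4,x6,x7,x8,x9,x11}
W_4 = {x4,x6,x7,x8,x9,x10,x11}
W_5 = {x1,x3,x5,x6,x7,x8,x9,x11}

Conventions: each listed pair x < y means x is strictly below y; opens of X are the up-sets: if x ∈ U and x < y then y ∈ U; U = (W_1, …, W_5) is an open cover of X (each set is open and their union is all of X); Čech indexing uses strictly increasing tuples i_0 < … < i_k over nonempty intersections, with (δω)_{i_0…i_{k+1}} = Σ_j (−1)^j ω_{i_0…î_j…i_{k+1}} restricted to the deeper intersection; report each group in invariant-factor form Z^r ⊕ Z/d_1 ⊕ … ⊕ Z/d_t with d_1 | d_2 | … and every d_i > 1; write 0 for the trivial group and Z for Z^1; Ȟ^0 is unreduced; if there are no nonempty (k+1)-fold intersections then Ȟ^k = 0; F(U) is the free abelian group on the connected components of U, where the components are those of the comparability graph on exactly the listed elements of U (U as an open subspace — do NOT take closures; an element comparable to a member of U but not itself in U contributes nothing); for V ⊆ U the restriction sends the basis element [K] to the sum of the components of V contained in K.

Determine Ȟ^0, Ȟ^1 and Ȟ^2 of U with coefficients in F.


nerve simplices:
  W12={x5,x6,x7,x8,x9,x10,x11} W13={x4,x6,x7,x8,x9,x11} W14={x4,x6,x7,x8,x9,x10,x11} W15={x5,x6,x7,x8,x9,x11} W23={x6,x7,x8,x9,x11} W24={x6,x7,x8,x9,x10,x11} W25={x1,x5,x6,x7,x8,x9,x11} W34={x4,x6,x7,x8,x9,x11} W35={x6,x7,x8,x9,x11} W45={x6,x7,x8,x9,x11}
  W123={x6,x7,x8,x9,x11} W124={x6,x7,x8,x9,x10,x11} W125={x5,x6,x7,x8,x9,x11} W134={x4,x6,x7,x8,x9,x11} W135={x6,x7,x8,x9,x11} W145={x6,x7,x8,x9,x11} W234={x6,x7,x8,x9,x11} W235={x6,x7,x8,x9,x11} W245={x6,x7,x8,x9,x11} W345={x6,x7,x8,x9,x11}
  W1234={x6,x7,x8,x9,x11} W1235={x6,x7,x8,x9,x11} W1245={x6,x7,x8,x9,x11} W1345={x6,x7,x8,x9,x11} W2345={x6,x7,x8,x9,x11}
  W12345={x6,x7,x8,x9,x11}
components per intersection:
  W1: {x2,x4,x5,x6,x7,x8,x9,x11} {x10}
  W2: {x1,x5,x6,x8,x9,x11} {x7} {x10}
  W3: {x4,x6,x7,x8,x9,x11}
  W4: {x4,x6,x7,x8,x9,x11} {x10}
  W5: {x1,x3,x5,x6,x8,x9,x11} {x7}
  W12: {x5,x6,x8,x9,x11} {x7} {x10}
  W13: {x4,x6,x7,x8,x9,x11}
  W14: {x4,x6,x7,x8,x9,x11} {x10}
  W15: {x5,x6,x8,x9,x11} {x7}
  W23: {x6,x8,x9,x11} {x7}
  W24: {x6,x8,x9,x11} {x7} {x10}
  W25: {x1,x5,x6,x8,x9,x11} {x7}
  W34: {x4,x6,x7,x8,x9,x11}
  W35: {x6,x8,x9,x11} {x7}
  W45: {x6,x8,x9,x11} {x7}
  W123: {x6,x8,x9,x11} {x7}
  W124: {x6,x8,x9,x11} {x7} {x10}
  W125: {x5,x6,x8,x9,x11} {x7}
  W134: {x4,x6,x7,x8,x9,x11}
  W135: {x6,x8,x9,x11} {x7}
  W145: {x6,x8,x9,x11} {x7}
  W234: {x6,x8,x9,x11} {x7}
  W235: {x6,x8,x9,x11} {x7}
  W245: {x6,x8,x9,x11} {x7}
  W345: {x6,x8,x9,x11} {x7}
  W1234: {x6,x8,x9,x11} {x7}
  W1235: {x6,x8,x9,x11} {x7}
  W1245: {x6,x8,x9,x11} {x7}
  W1345: {x6,x8,x9,x11} {x7}
  W2345: {x6,x8,x9,x11} {x7}
  W12345: {x6,x8,x9,x11} {x7}
C dims 10,20,20,10; δ0: rk 8, SNF 1^8; δ1: rk 12, SNF 1^12; δ2: rk 8, SNF 1^8
degree 0: 10−8−0 = 2 → Ȟ^0 ≅ Z^2
degree 1: 20−12−8 = 0 → Ȟ^1 ≅ 0
degree 2: 20−8−12 = 0 → Ȟ^2 ≅ 0

Ȟ^0(U;F) ≅ Z^2, Ȟ^1(U;F) ≅ 0, Ȟ^2(U;F) ≅ 0


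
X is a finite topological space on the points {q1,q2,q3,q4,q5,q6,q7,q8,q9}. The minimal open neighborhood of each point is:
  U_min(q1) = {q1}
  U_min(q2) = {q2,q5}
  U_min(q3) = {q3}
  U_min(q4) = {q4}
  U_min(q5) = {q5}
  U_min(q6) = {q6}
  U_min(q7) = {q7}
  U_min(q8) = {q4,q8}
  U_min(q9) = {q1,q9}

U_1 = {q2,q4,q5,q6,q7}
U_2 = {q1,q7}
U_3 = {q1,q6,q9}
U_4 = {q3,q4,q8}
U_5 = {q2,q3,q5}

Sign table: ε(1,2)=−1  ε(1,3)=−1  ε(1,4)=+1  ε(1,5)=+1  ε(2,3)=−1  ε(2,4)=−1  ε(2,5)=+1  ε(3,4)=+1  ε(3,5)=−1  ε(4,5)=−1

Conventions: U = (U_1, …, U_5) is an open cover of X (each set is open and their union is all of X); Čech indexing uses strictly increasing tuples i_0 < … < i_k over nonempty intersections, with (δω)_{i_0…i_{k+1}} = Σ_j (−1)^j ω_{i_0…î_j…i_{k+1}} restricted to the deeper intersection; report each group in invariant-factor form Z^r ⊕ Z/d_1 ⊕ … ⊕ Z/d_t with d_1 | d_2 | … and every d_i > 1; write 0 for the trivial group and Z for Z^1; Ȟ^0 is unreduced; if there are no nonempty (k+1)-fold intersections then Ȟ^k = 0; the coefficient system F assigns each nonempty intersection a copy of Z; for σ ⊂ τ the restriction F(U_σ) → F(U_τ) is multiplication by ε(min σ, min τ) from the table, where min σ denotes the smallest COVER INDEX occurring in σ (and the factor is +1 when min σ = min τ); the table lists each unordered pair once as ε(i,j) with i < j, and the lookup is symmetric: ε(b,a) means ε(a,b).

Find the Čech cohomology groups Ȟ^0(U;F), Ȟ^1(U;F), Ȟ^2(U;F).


Ȟ^0 = 0; Ȟ^1 = Z ⊕ Z/2; Ȟ^2 = 0

intersection data:
  U12={q7} U13={q6} U14={q4} U15={q2,q5} U23={q1} U45={q3}
C dims 5,6; δ0: rk 5, SNF 1^4·2
Ȟ^0 = (5 − 5) − 0 = 0, so Ȟ^0 ≅ 0
Ȟ^1 = (6 − 0) − 5 = 1 plus torsion [2], so Ȟ^1 ≅ Z ⊕ Z/2
Ȟ^2 = (0 − 0) − 0 = 0, so Ȟ^2 ≅ 0


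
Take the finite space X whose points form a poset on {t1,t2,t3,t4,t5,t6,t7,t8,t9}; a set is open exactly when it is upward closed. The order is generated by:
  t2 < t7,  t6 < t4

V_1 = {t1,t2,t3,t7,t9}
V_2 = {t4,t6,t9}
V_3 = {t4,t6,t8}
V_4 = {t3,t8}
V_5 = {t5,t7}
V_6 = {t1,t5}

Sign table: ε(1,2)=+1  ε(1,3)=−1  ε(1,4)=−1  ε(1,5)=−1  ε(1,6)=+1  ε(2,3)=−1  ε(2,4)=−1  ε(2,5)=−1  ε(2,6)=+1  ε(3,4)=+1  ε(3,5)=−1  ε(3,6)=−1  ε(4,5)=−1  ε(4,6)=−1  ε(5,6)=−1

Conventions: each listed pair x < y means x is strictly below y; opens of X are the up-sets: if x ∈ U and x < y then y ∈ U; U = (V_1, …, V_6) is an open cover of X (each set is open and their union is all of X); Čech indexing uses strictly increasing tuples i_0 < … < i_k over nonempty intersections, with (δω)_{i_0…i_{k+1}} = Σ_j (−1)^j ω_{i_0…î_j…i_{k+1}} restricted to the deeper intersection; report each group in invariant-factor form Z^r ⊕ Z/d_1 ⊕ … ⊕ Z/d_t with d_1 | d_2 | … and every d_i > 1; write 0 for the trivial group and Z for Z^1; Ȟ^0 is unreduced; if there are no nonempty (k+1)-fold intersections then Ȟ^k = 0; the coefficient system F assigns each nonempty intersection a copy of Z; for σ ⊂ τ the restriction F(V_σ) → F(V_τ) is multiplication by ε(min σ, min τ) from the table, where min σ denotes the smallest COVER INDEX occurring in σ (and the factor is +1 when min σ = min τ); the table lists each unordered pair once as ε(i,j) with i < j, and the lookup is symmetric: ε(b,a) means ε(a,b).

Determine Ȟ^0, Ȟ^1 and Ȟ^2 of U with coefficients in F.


Ȟ^0 ≅ Z,  Ȟ^1 ≅ Z^2,  Ȟ^2 ≅ 0

nerve of the cover:
  V12={t9} V14={t3} V15={t7} V16={t1} V23={t4,t6} V34={t8} V56={t5}
C dims 6,7; δ0: rk 5, SNF 1^5
Ȟ^0 = (6 − 5) − 0 = 1, so Ȟ^0 ≅ Z
Ȟ^1 = (7 − 0) − 5 = 2, so Ȟ^1 ≅ Z^2
Ȟ^2 = (0 − 0) − 0 = 0, so Ȟ^2 ≅ 0


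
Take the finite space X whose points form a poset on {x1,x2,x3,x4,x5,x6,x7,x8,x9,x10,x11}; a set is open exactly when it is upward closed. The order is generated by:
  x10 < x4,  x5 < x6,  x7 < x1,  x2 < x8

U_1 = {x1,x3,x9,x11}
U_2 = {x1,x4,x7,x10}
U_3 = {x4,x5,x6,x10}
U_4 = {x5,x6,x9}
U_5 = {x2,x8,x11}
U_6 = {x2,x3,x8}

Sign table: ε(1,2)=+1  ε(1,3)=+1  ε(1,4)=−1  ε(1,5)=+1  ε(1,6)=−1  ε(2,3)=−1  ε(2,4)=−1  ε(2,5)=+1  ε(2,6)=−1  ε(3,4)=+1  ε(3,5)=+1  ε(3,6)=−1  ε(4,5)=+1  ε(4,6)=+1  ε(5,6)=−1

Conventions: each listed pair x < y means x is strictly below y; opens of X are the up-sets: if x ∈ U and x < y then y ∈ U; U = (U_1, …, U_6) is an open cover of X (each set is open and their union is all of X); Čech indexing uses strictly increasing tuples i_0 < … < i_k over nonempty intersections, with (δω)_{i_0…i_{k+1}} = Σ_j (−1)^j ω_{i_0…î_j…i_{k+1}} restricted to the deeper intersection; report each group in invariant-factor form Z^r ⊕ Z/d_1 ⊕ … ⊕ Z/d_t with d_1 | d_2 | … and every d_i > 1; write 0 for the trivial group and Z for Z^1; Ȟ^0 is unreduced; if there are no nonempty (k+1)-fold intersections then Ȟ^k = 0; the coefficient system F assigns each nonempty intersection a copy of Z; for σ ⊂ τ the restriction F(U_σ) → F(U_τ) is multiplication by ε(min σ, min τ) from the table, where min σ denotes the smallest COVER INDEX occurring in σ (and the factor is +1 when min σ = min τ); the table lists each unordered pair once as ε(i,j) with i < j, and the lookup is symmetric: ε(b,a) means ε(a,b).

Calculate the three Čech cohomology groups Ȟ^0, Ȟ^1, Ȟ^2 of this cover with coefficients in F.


Ȟ^0(U;F) ≅ Z,  Ȟ^1(U;F) ≅ Z^2,  Ȟ^2(U;F) ≅ 0

cover nerve:
  U12={x1} U14={x9} U15={x11} U16={x3} U23={x4,x10} U34={x5,x6} U56={x2,x8}
C dims 6,7; δ0: rk 5, SNF 1^5
Ȟ^0: (6−5)−0=1 ⇒ Z
Ȟ^1: (7−0)−5=2 ⇒ Z^2
Ȟ^2: (0−0)−0=0 ⇒ 0


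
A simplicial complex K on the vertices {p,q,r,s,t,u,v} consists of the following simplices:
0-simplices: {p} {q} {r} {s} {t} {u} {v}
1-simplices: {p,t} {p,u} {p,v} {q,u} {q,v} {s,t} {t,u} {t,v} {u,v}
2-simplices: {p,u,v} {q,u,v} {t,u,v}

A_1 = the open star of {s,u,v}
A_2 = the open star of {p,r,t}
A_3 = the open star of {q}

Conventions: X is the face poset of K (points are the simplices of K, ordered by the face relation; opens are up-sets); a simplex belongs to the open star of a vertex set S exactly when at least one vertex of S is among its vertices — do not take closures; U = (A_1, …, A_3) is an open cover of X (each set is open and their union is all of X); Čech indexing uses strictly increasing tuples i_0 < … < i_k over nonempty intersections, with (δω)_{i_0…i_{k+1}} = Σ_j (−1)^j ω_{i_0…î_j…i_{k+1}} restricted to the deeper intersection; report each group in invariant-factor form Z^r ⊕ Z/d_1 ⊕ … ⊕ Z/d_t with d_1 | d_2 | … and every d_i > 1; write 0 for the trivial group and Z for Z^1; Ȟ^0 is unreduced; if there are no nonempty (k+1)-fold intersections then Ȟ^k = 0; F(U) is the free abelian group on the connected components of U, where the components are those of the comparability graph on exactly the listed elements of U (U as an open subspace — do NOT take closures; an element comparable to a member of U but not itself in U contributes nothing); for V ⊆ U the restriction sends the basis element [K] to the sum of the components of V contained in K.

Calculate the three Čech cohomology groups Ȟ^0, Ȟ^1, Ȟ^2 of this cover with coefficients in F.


Ȟ^0 ≅ Z^2, Ȟ^1 ≅ Z and Ȟ^2 ≅ 0

nerve simplices:
  A1={{s},{u},{v},{p,u},{p,v},{q,u},{q,v},{s,t},{t,u},{t,v},{u,v},{p,u,v},{q,u,v},{t,u,v}} A2={{p},{r},{t},{p,t},{p,u},{p,v},{s,t},{t,u},{t,v},{p,u,v},{t,u,v}} A3={{q},{q,u},{q,v},{q,u,v}}
  A12={{p,u},{p,v},{s,t},{t,u},{t,v},{p,u,v},{t,u,v}} A13={{q,u},{q,v},{q,u,v}}
components per intersection:
  A1: {{s},{s,t}} {{u},{v},{p,u},{p,v},{q,u},{q,v},{t,u},{t,v},{u,v},{p,u,v},{q,u,v},{t,u,v}}
  A2: {{p},{t},{p,t},{p,u},{p,v},{s,t},{t,u},{t,v},{p,u,v},{t,u,v}} {{r}}
  A3: {{q},{q,u},{q,v},{q,u,v}}
  A12: {{p,u},{p,v},{p,u,v}} {{s,t}} {{t,u},{t,v},{t,u,v}}
  A13: {{q,u},{q,v},{q,u,v}}
C dims 5,4; δ0: rk 3, SNF 1^3
degree 0: 5−3−0 = 2 → Ȟ^0 ≅ Z^2
degree 1: 4−0−3 = 1 → Ȟ^1 ≅ Z
degree 2: 0−0−0 = 0 → Ȟ^2 ≅ 0


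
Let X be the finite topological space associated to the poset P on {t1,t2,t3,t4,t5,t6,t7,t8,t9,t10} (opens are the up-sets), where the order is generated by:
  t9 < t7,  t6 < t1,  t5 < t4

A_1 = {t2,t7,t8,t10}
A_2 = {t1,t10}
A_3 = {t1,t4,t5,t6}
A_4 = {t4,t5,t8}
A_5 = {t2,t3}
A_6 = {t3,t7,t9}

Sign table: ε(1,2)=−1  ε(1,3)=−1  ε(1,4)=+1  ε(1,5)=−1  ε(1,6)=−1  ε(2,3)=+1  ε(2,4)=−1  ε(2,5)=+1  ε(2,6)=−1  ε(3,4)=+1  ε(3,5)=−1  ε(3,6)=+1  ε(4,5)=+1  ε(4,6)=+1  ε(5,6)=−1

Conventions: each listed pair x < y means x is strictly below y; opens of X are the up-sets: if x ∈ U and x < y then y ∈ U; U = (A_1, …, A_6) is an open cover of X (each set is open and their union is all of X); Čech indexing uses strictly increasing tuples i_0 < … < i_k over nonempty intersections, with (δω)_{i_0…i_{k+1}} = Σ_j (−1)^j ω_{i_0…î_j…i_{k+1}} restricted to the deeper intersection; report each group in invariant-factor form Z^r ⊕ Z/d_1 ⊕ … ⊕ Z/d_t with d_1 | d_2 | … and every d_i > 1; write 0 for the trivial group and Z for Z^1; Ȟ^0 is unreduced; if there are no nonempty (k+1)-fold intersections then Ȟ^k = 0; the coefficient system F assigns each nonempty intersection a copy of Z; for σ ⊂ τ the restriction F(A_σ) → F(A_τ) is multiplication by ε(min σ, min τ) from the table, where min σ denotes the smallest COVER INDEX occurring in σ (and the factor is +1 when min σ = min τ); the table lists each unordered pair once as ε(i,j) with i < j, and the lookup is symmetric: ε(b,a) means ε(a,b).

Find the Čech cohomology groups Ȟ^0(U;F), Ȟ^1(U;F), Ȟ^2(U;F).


nonempty intersections:
  A12={t10} A14={t8} A15={t2} A16={t7} A23={t1} A34={t4,t5} A56={t3}
C dims 6,7; δ0: rk 6, SNF 1^5·2
Ȟ^0: (6−6)−0=0 ⇒ 0
Ȟ^1: (7−0)−6=1 plus torsion [2] ⇒ Z ⊕ Z/2
Ȟ^2: (0−0)−0=0 ⇒ 0

Ȟ^0 = 0,  Ȟ^1 = Z ⊕ Z/2,  Ȟ^2 = 0


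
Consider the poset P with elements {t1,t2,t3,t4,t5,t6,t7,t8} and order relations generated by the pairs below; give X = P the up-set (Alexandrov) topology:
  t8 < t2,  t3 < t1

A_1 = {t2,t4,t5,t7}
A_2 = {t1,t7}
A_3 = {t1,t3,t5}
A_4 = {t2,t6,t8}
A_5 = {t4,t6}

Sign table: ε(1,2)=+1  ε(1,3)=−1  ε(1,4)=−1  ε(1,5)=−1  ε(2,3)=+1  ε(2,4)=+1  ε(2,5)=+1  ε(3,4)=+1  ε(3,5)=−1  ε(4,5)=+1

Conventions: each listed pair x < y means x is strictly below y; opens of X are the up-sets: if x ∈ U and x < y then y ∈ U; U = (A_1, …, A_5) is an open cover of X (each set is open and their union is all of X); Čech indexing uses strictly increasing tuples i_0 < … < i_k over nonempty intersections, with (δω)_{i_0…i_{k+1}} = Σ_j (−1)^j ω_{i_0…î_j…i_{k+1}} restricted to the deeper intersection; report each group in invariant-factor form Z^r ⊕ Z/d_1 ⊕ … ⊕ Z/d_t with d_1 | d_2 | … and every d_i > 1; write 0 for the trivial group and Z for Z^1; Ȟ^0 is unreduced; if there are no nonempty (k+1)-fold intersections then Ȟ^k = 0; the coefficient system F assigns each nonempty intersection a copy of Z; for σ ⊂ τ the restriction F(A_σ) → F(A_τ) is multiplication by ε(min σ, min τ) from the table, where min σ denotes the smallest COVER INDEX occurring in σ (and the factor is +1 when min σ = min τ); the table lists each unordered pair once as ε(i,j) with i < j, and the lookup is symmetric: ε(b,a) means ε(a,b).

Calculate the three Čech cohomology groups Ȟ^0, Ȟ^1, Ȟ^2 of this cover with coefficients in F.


nonempty intersections:
  A12={t7} A13={t5} A14={t2} A15={t4} A23={t1} A45={t6}
C dims 5,6; δ0: rk 5, SNF 1^4·2
Ȟ^0: (5−5)−0=0 ⇒ 0
Ȟ^1: (6−0)−5=1 plus torsion [2] ⇒ Z ⊕ Z/2
Ȟ^2: (0−0)−0=0 ⇒ 0

Ȟ^0 = 0, Ȟ^1 = Z ⊕ Z/2, Ȟ^2 = 0


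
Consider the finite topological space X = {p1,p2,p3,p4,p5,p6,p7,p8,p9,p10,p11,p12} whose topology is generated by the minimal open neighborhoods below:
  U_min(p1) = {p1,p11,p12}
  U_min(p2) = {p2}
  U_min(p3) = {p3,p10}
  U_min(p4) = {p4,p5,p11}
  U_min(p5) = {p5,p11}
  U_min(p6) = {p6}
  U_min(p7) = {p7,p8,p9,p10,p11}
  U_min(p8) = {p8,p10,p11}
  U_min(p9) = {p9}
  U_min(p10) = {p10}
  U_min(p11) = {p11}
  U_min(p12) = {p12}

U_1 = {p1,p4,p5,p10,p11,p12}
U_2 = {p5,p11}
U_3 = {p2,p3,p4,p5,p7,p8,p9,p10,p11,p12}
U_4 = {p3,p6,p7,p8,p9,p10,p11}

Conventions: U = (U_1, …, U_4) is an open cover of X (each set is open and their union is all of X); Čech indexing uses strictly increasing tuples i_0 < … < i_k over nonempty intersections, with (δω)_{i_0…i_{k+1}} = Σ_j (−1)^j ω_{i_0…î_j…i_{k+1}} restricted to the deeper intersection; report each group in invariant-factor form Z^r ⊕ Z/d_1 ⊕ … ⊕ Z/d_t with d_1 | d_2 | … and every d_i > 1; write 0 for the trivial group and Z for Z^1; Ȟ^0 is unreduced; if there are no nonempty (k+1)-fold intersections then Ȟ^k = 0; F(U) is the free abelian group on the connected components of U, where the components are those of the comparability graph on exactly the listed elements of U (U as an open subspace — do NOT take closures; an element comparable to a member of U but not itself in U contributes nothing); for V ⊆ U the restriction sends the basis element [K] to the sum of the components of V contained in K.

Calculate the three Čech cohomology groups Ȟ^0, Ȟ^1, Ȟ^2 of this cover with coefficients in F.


Ȟ^0 = Z^3,  Ȟ^1 = 0,  Ȟ^2 = 0

nerve simplices:
  U12={p5,p11} U13={p4,p5,p10,p11,p12} U14={p10,p11} U23={p5,p11} U24={p11} U34={p3,p7,p8,p9,p10,p11}
  U123={p5,p11} U124={p11} U134={p10,p11} U234={p11}
  U1234={p11}
components per intersection:
  U1: {p1,p4,p5,p11,p12} {p10}
  U2: {p5,p11}
  U3: {p2} {p3,p4,p5,p7,p8,p9,p10,p11} {p12}
  U4: {p3,p7,p8,p9,p10,p11} {p6}
  U12: {p5,p11}
  U13: {p4,p5,p11} {p10} {p12}
  U14: {p10} {p11}
  U23: {p5,p11}
  U24: {p11}
  U34: {p3,p7,p8,p9,p10,p11}
  U123: {p5,p11}
  U124: {p11}
  U134: {p10} {p11}
  U234: {p11}
  U1234: {p11}
C dims 8,9,5,1; δ0: rk 5, SNF 1^5; δ1: rk 4, SNF 1^4; δ2: rk 1, SNF 1^1
degree 0: 8−5−0 = 3 → Ȟ^0 ≅ Z^3
degree 1: 9−4−5 = 0 → Ȟ^1 ≅ 0
degree 2: 5−1−4 = 0 → Ȟ^2 ≅ 0


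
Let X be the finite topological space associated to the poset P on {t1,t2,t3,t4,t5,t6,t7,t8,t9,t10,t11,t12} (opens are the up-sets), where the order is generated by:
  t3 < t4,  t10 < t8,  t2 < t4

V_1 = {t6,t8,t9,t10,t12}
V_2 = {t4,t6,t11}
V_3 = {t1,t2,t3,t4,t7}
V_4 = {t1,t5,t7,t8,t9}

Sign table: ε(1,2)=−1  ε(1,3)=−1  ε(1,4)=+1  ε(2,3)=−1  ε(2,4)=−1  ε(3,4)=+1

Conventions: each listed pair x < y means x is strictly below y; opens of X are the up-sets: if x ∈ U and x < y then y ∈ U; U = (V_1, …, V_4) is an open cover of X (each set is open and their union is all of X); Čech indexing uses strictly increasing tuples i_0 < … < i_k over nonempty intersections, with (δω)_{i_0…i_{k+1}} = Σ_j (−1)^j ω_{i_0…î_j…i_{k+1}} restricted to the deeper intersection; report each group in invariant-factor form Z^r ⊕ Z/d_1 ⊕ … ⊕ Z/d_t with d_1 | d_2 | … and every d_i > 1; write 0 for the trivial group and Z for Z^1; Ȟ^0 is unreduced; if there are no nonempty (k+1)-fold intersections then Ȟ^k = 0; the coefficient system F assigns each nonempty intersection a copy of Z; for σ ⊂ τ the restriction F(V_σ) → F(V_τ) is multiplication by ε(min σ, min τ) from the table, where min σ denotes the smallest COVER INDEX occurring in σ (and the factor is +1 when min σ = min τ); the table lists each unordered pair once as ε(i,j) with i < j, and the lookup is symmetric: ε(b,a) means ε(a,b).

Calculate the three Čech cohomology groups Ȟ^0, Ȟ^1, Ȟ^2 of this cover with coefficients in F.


cover nerve:
  V12={t6} V14={t8,t9} V23={t4} V34={t1,t7}
C dims 4,4; δ0: rk 3, SNF 1^3
Ȟ^0: (4−3)−0=1 ⇒ Z
Ȟ^1: (4−0)−3=1 ⇒ Z
Ȟ^2: (0−0)−0=0 ⇒ 0

Ȟ^0 = Z, Ȟ^1 = Z, Ȟ^2 = 0
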